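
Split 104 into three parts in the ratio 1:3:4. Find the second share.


Ratio = 1:3:4
Total parts = 1 + 3 + 4 = 8
Value per part = 104 / 8 = 13
First share = 1 * 13 = 13
Middle share = 3 * 13 = 39
Third share = 4 * 13 = 52

39


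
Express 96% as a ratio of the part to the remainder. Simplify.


Part = 96%, Remainder = 4%
Ratio = 96:4
GCD(96, 4) = 4
Simplify: 24:1 = 24:1

24:1


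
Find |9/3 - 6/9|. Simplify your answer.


Simplify: 9/3 = 3 and 6/9 = 2/3
Find common denominator: LCD = 3
Convert: 9/3 and 2/3
Difference = |9 - 2|/3 = 7/3
Simplified = 7/3

7/3


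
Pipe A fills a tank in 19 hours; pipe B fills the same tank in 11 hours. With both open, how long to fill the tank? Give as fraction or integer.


Rate of A = 1/19 job per hour
Rate of B = 1/11 job per hour
Combined rate = 1/19 + 1/11
Find common denominator: (11 + 19)/(19*11) = 30/209
Combined rate = 30/209 job per hour
Time together = 1 / (30/209) = 209/30 hours

209/30


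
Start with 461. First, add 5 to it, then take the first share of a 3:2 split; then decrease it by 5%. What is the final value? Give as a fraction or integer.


Start with 461.
Step 1: Add 5: 461+5=466; split 3:2 first = 466*3/5 = 1398/5
Step 2: Decrease by 5%: 1398/5 * 95/100 = 13281/50
Final result = 13281/50

13281/50


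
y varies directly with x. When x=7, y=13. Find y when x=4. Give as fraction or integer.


Direct proportion: y = kx
Find k: k = 13/7 = 13/7
Compute y at x=4: y = 13/7 * 4
y = 52/7

52/7


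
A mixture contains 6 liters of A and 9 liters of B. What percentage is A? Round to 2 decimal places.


Volume of A = 6 L
Volume of B = 9 L
Total volume = 6 + 9 = 15 L
Percentage of A = (6/15) * 100
= 40.00%

40.00


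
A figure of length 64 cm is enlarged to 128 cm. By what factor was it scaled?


Original length = 64 cm
Scaled length = 128 cm
Scale factor = 128 / 64
= 2

2


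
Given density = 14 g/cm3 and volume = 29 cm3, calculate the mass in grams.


Using mass = density * volume
Density = 14 g/cm3
Volume = 29 cm3
Mass = 14 * 29
= 406 g

406


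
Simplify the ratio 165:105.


Find GCD(165, 105)
GCD = 15
Divide both by 15: 165/15 = 11, 105/15 = 7
Simplified ratio = 11:7

11:7


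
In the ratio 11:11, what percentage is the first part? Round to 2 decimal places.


Total parts = 11 + 11 = 22
First part fraction = 11/22
Percentage = (11/22) * 100
= 0.5 * 100
= 50.00%

50.00


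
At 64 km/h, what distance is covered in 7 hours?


Using distance = speed * time
Speed = 64 km/h
Time = 7 hours
Distance = 64 * 7
= 448 km

448


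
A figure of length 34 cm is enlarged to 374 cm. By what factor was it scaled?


Original length = 34 cm
Scaled length = 374 cm
Scale factor = 374 / 34
= 11

11


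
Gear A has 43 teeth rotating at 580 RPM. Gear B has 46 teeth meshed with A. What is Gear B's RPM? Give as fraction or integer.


Gear ratio: teeth_A * RPM_A = teeth_B * RPM_B
43 * 580 = 46 * RPM_B
24940 = 46 * RPM_B
RPM_B = 24940 / 46
RPM_B = 12470/23

12470/23


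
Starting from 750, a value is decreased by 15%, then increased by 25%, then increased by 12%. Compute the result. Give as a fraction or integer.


Start: 750
Step 1: decrease by 15% => multiply by 85/100
  750 * 85/100 = 1275/2
Step 2: increase by 25% => multiply by 125/100
  1275/2 * 125/100 = 6375/8
Step 3: increase by 12% => multiply by 112/100
  6375/8 * 112/100 = 1785/2
Final value = 1785/2

1785/2


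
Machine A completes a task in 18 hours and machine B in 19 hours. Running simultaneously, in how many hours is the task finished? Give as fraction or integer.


Rate of A = 1/18 job per hour
Rate of B = 1/19 job per hour
Combined rate = 1/18 + 1/19
Find common denominator: (19 + 18)/(18*19) = 37/342
Combined rate = 37/342 job per hour
Time together = 1 / (37/342) = 342/37 hours

342/37


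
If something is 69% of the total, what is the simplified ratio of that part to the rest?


Part = 69%, Remainder = 31%
Ratio = 69:31
GCD(69, 31) = 1
Simplify: 69:31 = 69:31

69:31


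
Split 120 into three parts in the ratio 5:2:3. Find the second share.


Ratio = 5:2:3
Total parts = 5 + 2 + 3 = 10
Value per part = 120 / 10 = 12
First share = 5 * 12 = 60
Middle share = 2 * 12 = 24
Third share = 3 * 12 = 36

24


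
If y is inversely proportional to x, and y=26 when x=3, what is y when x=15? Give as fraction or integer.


Inverse proportion: y = k/x
Find k: k = 3 * 26 = 78
Compute y at x=15: y = 78/15
y = 26/5

26/5


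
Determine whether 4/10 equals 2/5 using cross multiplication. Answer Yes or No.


Cross multiply to check 4/10 = 2/5
Left cross product: 4 * 5 = 20
Right cross product: 10 * 2 = 20
20 = 20
Equal, so proportions match => Yes

Yes


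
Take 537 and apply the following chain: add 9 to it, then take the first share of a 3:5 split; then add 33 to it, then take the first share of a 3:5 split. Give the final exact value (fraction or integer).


Start with 537.
Step 1: Add 9: 537+9=546; split 3:5 first = 546*3/8 = 819/4
Step 2: Add 33: 819/4+33=951/4; split 3:5 first = 951/4*3/8 = 2853/32
Final result = 2853/32

2853/32


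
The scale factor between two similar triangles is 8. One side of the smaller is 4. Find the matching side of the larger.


Similar triangles have proportional sides
Scale factor = 8
Smaller side = 4
Corresponding larger side = 4 * 8
= 32

32


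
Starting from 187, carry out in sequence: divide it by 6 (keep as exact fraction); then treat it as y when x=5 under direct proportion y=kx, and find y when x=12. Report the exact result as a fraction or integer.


Start with 187.
Step 1: Divide by 6: 187 / 6 = 187/6
Step 2: Direct prop: k = (187/6)/5; new y = k*12 = 187/6*12/5 = 374/5
Final result = 374/5

374/5


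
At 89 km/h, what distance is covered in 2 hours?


Using distance = speed * time
Speed = 89 km/h
Time = 2 hours
Distance = 89 * 2
= 178 km

178


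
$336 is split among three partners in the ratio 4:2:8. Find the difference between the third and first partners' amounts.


Total parts = 4 + 2 + 8 = 14
Value per part = 336 / 14 = 24
Shares: 4*24=96, 2*24=48, 8*24=192
Third share = 192, first share = 96
Difference = |192 - 96| = 96

96


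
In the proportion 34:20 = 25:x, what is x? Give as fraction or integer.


Setting up: 34/20 = 25/x
Cross multiply: 34 * x = 20 * 25
34x = 500
x = 500/34
x = 250/17

250/17


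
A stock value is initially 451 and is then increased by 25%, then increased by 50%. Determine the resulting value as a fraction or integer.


Start: 451
Step 1: increase by 25% => multiply by 125/100
  451 * 125/100 = 2255/4
Step 2: increase by 50% => multiply by 150/100
  2255/4 * 150/100 = 6765/8
Final value = 6765/8

6765/8


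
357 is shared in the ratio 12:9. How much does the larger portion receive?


Total parts = 12 + 9 = 21
Value per part = 357 / 21 = 17
First share = 12 * 17 = 204
Second share = 9 * 17 = 153
Larger share = 204

204


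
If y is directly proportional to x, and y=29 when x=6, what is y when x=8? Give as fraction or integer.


Direct proportion: y = kx
Find k: k = 29/6 = 29/6
Compute y at x=8: y = 29/6 * 8
y = 116/3

116/3


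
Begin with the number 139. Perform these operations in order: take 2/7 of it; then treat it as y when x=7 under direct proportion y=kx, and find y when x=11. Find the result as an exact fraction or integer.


Start with 139.
Step 1: Take 2/7: 139 * 2/7 = 278/7
Step 2: Direct prop: k = (278/7)/7; new y = k*11 = 278/7*11/7 = 3058/49
Final result = 3058/49

3058/49


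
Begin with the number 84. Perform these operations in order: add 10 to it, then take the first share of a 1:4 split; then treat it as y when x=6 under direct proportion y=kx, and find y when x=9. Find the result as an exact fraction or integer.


Start with 84.
Step 1: Add 10: 84+10=94; split 1:4 first = 94*1/5 = 94/5
Step 2: Direct prop: k = (94/5)/6; new y = k*9 = 94/5*9/6 = 141/5
Final result = 141/5

141/5


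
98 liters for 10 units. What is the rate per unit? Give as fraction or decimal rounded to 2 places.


Total liters = 98
Number of units = 10
Unit rate = 98 / 10
= 9.80 liters per unit

9.80


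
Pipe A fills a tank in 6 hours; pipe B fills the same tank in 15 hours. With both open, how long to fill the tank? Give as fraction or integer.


Rate of A = 1/6 job per hour
Rate of B = 1/15 job per hour
Combined rate = 1/6 + 1/15
Find common denominator: (15 + 6)/(6*15) = 21/90
Combined rate = 7/30 job per hour
Time together = 1 / (7/30) = 30/7 hours

30/7


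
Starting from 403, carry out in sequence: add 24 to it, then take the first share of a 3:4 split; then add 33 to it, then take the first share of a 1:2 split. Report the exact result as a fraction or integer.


Start with 403.
Step 1: Add 24: 403+24=427; split 3:4 first = 427*3/7 = 183
Step 2: Add 33: 183+33=216; split 1:2 first = 216*1/3 = 72
Final result = 72

72


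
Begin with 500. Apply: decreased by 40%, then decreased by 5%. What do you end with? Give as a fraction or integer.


Start: 500
Step 1: decrease by 40% => multiply by 60/100
  500 * 60/100 = 300
Step 2: decrease by 5% => multiply by 95/100
  300 * 95/100 = 285
Final value = 285

285


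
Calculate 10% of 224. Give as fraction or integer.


Compute 10% of 224
Convert percentage: 10% = 10/100
Multiply: 224 * 10/100
= 2240/100
= 112/5

112/5


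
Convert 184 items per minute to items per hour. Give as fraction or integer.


Converting from per minute to per hour
Rate = 184 items per minute
Multiply by 60: 184 * 60
= 11040 items per hour

11040


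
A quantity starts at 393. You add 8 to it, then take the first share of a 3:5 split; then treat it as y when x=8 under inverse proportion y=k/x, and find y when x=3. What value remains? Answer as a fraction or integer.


Start with 393.
Step 1: Add 8: 393+8=401; split 3:5 first = 401*3/8 = 1203/8
Step 2: Inverse prop: k = (1203/8)*8; new y = k/3 = 1203/8*8/3 = 401
Final result = 401

401


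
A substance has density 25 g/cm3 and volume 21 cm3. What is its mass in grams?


Using mass = density * volume
Density = 25 g/cm3
Volume = 21 cm3
Mass = 25 * 21
= 525 g

525


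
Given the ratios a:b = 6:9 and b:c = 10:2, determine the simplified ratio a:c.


Given a:b = 6:9 and b:c = 10:2
Make b consistent. Multiply first ratio by 10: a:b = 60:90
Multiply second ratio by 9: b:c = 90:18
Now b = 90 in both, so a:b:c = 60:90:18
Therefore a:c = 60:18
Simplify by GCD: a:c = 10:3

10:3


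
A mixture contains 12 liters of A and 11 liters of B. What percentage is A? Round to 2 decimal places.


Volume of A = 12 L
Volume of B = 11 L
Total volume = 12 + 11 = 23 L
Percentage of A = (12/23) * 100
= 52.17%

52.17


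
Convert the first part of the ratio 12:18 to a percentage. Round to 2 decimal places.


Total parts = 12 + 18 = 30
First part fraction = 12/30
Percentage = (12/30) * 100
= 0.4 * 100
= 40.00%

40.00


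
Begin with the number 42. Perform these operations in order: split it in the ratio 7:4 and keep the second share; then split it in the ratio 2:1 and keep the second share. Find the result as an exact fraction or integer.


Start with 42.
Step 1: Split 7:4, second share = 42 * 4/11 = 168/11
Step 2: Split 2:1, second share = 168/11 * 1/3 = 56/11
Final result = 56/11

56/11


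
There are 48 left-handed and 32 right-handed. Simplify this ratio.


Find GCD(48, 32)
GCD = 16
Divide both by 16: 48/16 = 3, 32/16 = 2
Simplified ratio = 3:2

3:2


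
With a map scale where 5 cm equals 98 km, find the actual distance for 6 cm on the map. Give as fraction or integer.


Map scale: 5 cm = 98 km
Measured distance on map = 6 cm
Set up proportion: 6 * 98 / 5
= 588 / 5
= 588/5 km

588/5


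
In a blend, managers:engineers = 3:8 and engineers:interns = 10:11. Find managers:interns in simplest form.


Given a:b = 3:8 and b:c = 10:11
Make b consistent. Multiply first ratio by 10: a:b = 30:80
Multiply second ratio by 8: b:c = 80:88
Now b = 80 in both, so a:b:c = 30:80:88
Therefore a:c = 30:88
Simplify by GCD: a:c = 15:44

15:44


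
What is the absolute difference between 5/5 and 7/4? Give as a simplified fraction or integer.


Simplify: 5/5 = 1 and 7/4 = 7/4
Find common denominator: LCD = 4
Convert: 4/4 and 7/4
Difference = |4 - 7|/4 = 3/4
Simplified = 3/4

3/4


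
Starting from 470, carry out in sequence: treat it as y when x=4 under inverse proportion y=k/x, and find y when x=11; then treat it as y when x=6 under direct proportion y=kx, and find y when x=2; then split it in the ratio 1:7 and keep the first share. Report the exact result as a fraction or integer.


Start with 470.
Step 1: Inverse prop: k = (470)*4; new y = k/11 = 470*4/11 = 1880/11
Step 2: Direct prop: k = (1880/11)/6; new y = k*2 = 1880/11*2/6 = 1880/33
Step 3: Split 1:7, first share = 1880/33 * 1/8 = 235/33
Final result = 235/33

235/33


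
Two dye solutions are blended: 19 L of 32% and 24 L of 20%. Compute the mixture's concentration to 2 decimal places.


Solute in mixture 1 = 32% of 19 L = 19*32/100 = 152/25 L
Solute in mixture 2 = 20% of 24 L = 24*20/100 = 24/5 L
Total solute = 152/25 + 24/5 = 272/25 L
Total volume = 19 + 24 = 43 L
Final concentration = 272/25/43 * 100 = 25.30%

25.30


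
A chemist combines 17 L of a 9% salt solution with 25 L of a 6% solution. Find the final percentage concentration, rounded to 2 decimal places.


Solute in mixture 1 = 9% of 17 L = 17*9/100 = 153/100 L
Solute in mixture 2 = 6% of 25 L = 25*6/100 = 3/2 L
Total solute = 153/100 + 3/2 = 303/100 L
Total volume = 17 + 25 = 42 L
Final concentration = 303/100/42 * 100 = 7.21%

7.21


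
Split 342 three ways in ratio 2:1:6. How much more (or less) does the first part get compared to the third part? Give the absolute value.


Total parts = 2 + 1 + 6 = 9
Value per part = 342 / 9 = 38
Shares: 2*38=76, 1*38=38, 6*38=228
First share = 76, third share = 228
Difference = |76 - 228| = 152

152


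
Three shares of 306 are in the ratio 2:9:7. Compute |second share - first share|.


Total parts = 2 + 9 + 7 = 18
Value per part = 306 / 18 = 17
Shares: 2*17=34, 9*17=153, 7*17=119
Second share = 153, first share = 34
Difference = |153 - 34| = 119

119


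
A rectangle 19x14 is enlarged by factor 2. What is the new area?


Original dimensions: 19 x 14
Enlargement factor = 2
New width = 19 * 2 = 38
New height = 14 * 2 = 28
New area = 38 * 28 = 1064

1064


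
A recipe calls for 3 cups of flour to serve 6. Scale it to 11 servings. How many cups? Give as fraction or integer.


Original: 3 cups for 6 servings
Target servings = 11
Scaling factor = 11/6
New amount = 3 * 11/6
= 33/6
= 11/2 cups

11/2


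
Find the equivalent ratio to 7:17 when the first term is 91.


Original ratio: 7:17
First term target: 91
Scale factor = 91 / 7 = 13
Multiply second term: 17 * 13 = 221
Equivalent ratio = 91:221

91:221


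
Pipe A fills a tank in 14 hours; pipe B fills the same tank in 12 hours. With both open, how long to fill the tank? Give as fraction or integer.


Rate of A = 1/14 job per hour
Rate of B = 1/12 job per hour
Combined rate = 1/14 + 1/12
Find common denominator: (12 + 14)/(14*12) = 26/168
Combined rate = 13/84 job per hour
Time together = 1 / (13/84) = 84/13 hours

84/13


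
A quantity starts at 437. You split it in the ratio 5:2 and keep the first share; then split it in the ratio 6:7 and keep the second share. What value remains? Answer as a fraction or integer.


Start with 437.
Step 1: Split 5:2, first share = 437 * 5/7 = 2185/7
Step 2: Split 6:7, second share = 2185/7 * 7/13 = 2185/13
Final result = 2185/13

2185/13


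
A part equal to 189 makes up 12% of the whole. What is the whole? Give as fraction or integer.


Given: 189 is 12% of the whole
Set up: 189 = 12/100 * whole
whole = 189 * 100 / 12
whole = 18900 / 12
whole = 1575

1575


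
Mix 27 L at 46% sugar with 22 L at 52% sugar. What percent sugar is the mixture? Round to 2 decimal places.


Solute in mixture 1 = 46% of 27 L = 27*46/100 = 621/50 L
Solute in mixture 2 = 52% of 22 L = 22*52/100 = 286/25 L
Total solute = 621/50 + 286/25 = 1193/50 L
Total volume = 27 + 22 = 49 L
Final concentration = 1193/50/49 * 100 = 48.69%

48.69


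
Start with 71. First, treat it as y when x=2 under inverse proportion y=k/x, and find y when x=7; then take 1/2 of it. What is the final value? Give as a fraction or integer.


Start with 71.
Step 1: Inverse prop: k = (71)*2; new y = k/7 = 71*2/7 = 142/7
Step 2: Take 1/2: 142/7 * 1/2 = 71/7
Final result = 71/7

71/7


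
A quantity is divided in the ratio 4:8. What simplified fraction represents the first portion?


Total parts = 4 + 8 = 12
First part fraction = 4/12
Simplify: 4/12 = 1/3

1/3


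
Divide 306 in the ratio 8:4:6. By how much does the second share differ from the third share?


Total parts = 8 + 4 + 6 = 18
Value per part = 306 / 18 = 17
Shares: 8*17=136, 4*17=68, 6*17=102
Second share = 68, third share = 102
Difference = |68 - 102| = 34

34


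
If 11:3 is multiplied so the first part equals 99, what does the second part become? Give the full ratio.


Original ratio: 11:3
First term target: 99
Scale factor = 99 / 11 = 9
Multiply second term: 3 * 9 = 27
Equivalent ratio = 99:27

99:27


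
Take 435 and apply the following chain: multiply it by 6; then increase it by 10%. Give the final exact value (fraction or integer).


Start with 435.
Step 1: Multiply by 6: 435 * 6 = 2610
Step 2: Increase by 10%: 2610 * 110/100 = 2871
Final result = 2871

2871


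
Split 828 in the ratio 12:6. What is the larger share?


Total parts = 12 + 6 = 18
Value per part = 828 / 18 = 46
First share = 12 * 46 = 552
Second share = 6 * 46 = 276
Larger share = 552

552


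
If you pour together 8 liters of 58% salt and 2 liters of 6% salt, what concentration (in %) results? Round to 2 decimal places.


Solute in mixture 1 = 58% of 8 L = 8*58/100 = 116/25 L
Solute in mixture 2 = 6% of 2 L = 2*6/100 = 3/25 L
Total solute = 116/25 + 3/25 = 119/25 L
Total volume = 8 + 2 = 10 L
Final concentration = 119/25/10 * 100 = 47.60%

47.60


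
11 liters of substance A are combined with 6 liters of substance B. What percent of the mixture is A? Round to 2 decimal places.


Volume of A = 11 L
Volume of B = 6 L
Total volume = 11 + 6 = 17 L
Percentage of A = (11/17) * 100
= 64.71%

64.71


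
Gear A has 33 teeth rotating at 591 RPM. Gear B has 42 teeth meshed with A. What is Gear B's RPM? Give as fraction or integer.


Gear ratio: teeth_A * RPM_A = teeth_B * RPM_B
33 * 591 = 42 * RPM_B
19503 = 42 * RPM_B
RPM_B = 19503 / 42
RPM_B = 6501/14

6501/14


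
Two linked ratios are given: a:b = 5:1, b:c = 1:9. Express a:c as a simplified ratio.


Given a:b = 5:1 and b:c = 1:9
Make b consistent. Multiply first ratio by 1: a:b = 5:1
Multiply second ratio by 1: b:c = 1:9
Now b = 1 in both, so a:b:c = 5:1:9
Therefore a:c = 5:9
Simplify by GCD: a:c = 5:9

5:9


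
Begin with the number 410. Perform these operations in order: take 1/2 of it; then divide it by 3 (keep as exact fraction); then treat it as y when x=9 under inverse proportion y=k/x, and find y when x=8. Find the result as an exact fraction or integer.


Start with 410.
Step 1: Take 1/2: 410 * 1/2 = 205
Step 2: Divide by 3: 205 / 3 = 205/3
Step 3: Inverse prop: k = (205/3)*9; new y = k/8 = 205/3*9/8 = 615/8
Final result = 615/8

615/8


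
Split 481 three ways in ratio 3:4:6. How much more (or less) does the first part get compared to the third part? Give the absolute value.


Total parts = 3 + 4 + 6 = 13
Value per part = 481 / 13 = 37
Shares: 3*37=111, 4*37=148, 6*37=222
First share = 111, third share = 222
Difference = |111 - 222| = 111

111


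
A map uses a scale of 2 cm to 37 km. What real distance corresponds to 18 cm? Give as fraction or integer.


Map scale: 2 cm = 37 km
Measured distance on map = 18 cm
Set up proportion: 18 * 37 / 2
= 666 / 2
= 333 km

333


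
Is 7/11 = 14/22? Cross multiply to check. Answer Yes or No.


Cross multiply to check 7/11 = 14/22
Left cross product: 7 * 22 = 154
Right cross product: 11 * 14 = 154
154 = 154
Equal, so proportions match => Yes

Yes


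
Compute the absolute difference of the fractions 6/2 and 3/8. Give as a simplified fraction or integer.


Simplify: 6/2 = 3 and 3/8 = 3/8
Find common denominator: LCD = 8
Convert: 24/8 and 3/8
Difference = |24 - 3|/8 = 21/8
Simplified = 21/8

21/8


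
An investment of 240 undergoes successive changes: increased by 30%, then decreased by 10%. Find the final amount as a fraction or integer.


Start: 240
Step 1: increase by 30% => multiply by 130/100
  240 * 130/100 = 312
Step 2: decrease by 10% => multiply by 90/100
  312 * 90/100 = 1404/5
Final value = 1404/5

1404/5


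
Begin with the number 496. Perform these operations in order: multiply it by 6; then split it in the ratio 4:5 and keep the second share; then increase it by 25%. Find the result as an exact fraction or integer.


Start with 496.
Step 1: Multiply by 6: 496 * 6 = 2976
Step 2: Split 4:5, second share = 2976 * 5/9 = 4960/3
Step 3: Increase by 25%: 4960/3 * 125/100 = 6200/3
Final result = 6200/3

6200/3


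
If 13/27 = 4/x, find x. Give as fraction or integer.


Setting up: 13/27 = 4/x
Cross multiply: 13 * x = 27 * 4
13x = 108
x = 108/13
x = 108/13

108/13


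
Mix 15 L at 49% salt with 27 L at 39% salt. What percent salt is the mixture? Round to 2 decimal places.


Solute in mixture 1 = 49% of 15 L = 15*49/100 = 147/20 L
Solute in mixture 2 = 39% of 27 L = 27*39/100 = 1053/100 L
Total solute = 147/20 + 1053/100 = 447/25 L
Total volume = 15 + 27 = 42 L
Final concentration = 447/25/42 * 100 = 42.57%

42.57


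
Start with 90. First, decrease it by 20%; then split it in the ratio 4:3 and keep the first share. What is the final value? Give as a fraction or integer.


Start with 90.
Step 1: Decrease by 20%: 90 * 80/100 = 72
Step 2: Split 4:3, first share = 72 * 4/7 = 288/7
Final result = 288/7

288/7


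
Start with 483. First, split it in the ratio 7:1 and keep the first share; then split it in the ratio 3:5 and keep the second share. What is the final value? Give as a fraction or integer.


Start with 483.
Step 1: Split 7:1, first share = 483 * 7/8 = 3381/8
Step 2: Split 3:5, second share = 3381/8 * 5/8 = 16905/64
Final result = 16905/64

16905/64


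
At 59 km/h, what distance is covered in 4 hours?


Using distance = speed * time
Speed = 59 km/h
Time = 4 hours
Distance = 59 * 4
= 236 km

236


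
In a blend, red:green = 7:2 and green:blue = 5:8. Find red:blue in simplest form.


Given a:b = 7:2 and b:c = 5:8
Make b consistent. Multiply first ratio by 5: a:b = 35:10
Multiply second ratio by 2: b:c = 10:16
Now b = 10 in both, so a:b:c = 35:10:16
Therefore a:c = 35:16
Simplify by GCD: a:c = 35:16

35:16


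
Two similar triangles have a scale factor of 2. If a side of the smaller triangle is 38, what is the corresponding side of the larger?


Similar triangles have proportional sides
Scale factor = 2
Smaller side = 38
Corresponding larger side = 38 * 2
= 76

76


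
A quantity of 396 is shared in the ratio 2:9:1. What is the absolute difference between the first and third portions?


Total parts = 2 + 9 + 1 = 12
Value per part = 396 / 12 = 33
Shares: 2*33=66, 9*33=297, 1*33=33
First share = 66, third share = 33
Difference = |66 - 33| = 33

33


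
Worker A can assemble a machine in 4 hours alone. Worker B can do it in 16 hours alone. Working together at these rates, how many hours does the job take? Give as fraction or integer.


Rate of A = 1/4 job per hour
Rate of B = 1/16 job per hour
Combined rate = 1/4 + 1/16
Find common denominator: (16 + 4)/(4*16) = 20/64
Combined rate = 5/16 job per hour
Time together = 1 / (5/16) = 16/5 hours

16/5


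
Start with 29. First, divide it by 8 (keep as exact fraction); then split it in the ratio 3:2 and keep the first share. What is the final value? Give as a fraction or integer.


Start with 29.
Step 1: Divide by 8: 29 / 8 = 29/8
Step 2: Split 3:2, first share = 29/8 * 3/5 = 87/40
Final result = 87/40

87/40


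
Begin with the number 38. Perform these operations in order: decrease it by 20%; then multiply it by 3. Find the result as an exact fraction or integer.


Start with 38.
Step 1: Decrease by 20%: 38 * 80/100 = 152/5
Step 2: Multiply by 3: 152/5 * 3 = 456/5
Final result = 456/5

456/5


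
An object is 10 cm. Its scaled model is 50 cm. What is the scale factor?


Original length = 10 cm
Scaled length = 50 cm
Scale factor = 50 / 10
= 5

5


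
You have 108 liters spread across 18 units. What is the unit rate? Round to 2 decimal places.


Total liters = 108
Number of units = 18
Unit rate = 108 / 18
= 6 liters per unit

6


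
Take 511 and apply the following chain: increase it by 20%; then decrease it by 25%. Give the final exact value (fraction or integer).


Start with 511.
Step 1: Increase by 20%: 511 * 120/100 = 3066/5
Step 2: Decrease by 25%: 3066/5 * 75/100 = 4599/10
Final result = 4599/10

4599/10


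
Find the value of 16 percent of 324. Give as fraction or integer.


Compute 16% of 324
Convert percentage: 16% = 16/100
Multiply: 324 * 16/100
= 5184/100
= 1296/25

1296/25


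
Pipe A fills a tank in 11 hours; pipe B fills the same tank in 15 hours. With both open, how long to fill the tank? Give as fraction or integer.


Rate of A = 1/11 job per hour
Rate of B = 1/15 job per hour
Combined rate = 1/11 + 1/15
Find common denominator: (15 + 11)/(11*15) = 26/165
Combined rate = 26/165 job per hour
Time together = 1 / (26/165) = 165/26 hours

165/26


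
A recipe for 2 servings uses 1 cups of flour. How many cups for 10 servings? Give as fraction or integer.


Original: 1 cups for 2 servings
Target servings = 10
Scaling factor = 10/2
New amount = 1 * 10/2
= 10/2
= 5 cups

5


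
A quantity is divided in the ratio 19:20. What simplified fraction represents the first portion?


Total parts = 19 + 20 = 39
First part fraction = 19/39
Simplify: 19/39 = 19/39

19/39


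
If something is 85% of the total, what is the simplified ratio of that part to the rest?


Part = 85%, Remainder = 15%
Ratio = 85:15
GCD(85, 15) = 5
Simplify: 17:3 = 17:3

17:3


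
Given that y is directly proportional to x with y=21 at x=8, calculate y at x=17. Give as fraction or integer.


Direct proportion: y = kx
Find k: k = 21/8 = 21/8
Compute y at x=17: y = 21/8 * 17
y = 357/8

357/8


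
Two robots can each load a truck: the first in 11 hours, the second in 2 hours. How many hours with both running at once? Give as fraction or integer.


Rate of A = 1/11 job per hour
Rate of B = 1/2 job per hour
Combined rate = 1/11 + 1/2
Find common denominator: (2 + 11)/(11*2) = 13/22
Combined rate = 13/22 job per hour
Time together = 1 / (13/22) = 22/13 hours

22/13


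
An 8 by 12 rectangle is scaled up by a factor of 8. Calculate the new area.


Original dimensions: 8 x 12
Enlargement factor = 8
New width = 8 * 8 = 64
New height = 12 * 8 = 96
New area = 64 * 96 = 6144

6144


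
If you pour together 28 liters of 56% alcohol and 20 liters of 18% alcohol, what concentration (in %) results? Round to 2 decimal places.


Solute in mixture 1 = 56% of 28 L = 28*56/100 = 392/25 L
Solute in mixture 2 = 18% of 20 L = 20*18/100 = 18/5 L
Total solute = 392/25 + 18/5 = 482/25 L
Total volume = 28 + 20 = 48 L
Final concentration = 482/25/48 * 100 = 40.17%

40.17


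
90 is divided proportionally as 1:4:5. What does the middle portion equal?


Ratio = 1:4:5
Total parts = 1 + 4 + 5 = 10
Value per part = 90 / 10 = 9
First share = 1 * 9 = 9
Middle share = 4 * 9 = 36
Third share = 5 * 9 = 45

36


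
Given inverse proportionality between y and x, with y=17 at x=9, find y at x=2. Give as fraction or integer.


Inverse proportion: y = k/x
Find k: k = 9 * 17 = 153
Compute y at x=2: y = 153/2
y = 153/2

153/2


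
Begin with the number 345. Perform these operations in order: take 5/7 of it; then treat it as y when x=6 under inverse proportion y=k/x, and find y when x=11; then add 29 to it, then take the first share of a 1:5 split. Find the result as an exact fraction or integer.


Start with 345.
Step 1: Take 5/7: 345 * 5/7 = 1725/7
Step 2: Inverse prop: k = (1725/7)*6; new y = k/11 = 1725/7*6/11 = 10350/77
Step 3: Add 29: 10350/77+29=12583/77; split 1:5 first = 12583/77*1/6 = 12583/462
Final result = 12583/462

12583/462


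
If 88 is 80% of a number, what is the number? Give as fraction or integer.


Given: 88 is 80% of the whole
Set up: 88 = 80/100 * whole
whole = 88 * 100 / 80
whole = 8800 / 80
whole = 110

110


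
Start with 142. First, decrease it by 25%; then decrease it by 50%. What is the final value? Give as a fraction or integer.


Start with 142.
Step 1: Decrease by 25%: 142 * 75/100 = 213/2
Step 2: Decrease by 50%: 213/2 * 50/100 = 213/4
Final result = 213/4

213/4


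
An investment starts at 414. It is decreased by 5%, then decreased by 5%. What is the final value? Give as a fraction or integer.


Start: 414
Step 1: decrease by 5% => multiply by 95/100
  414 * 95/100 = 3933/10
Step 2: decrease by 5% => multiply by 95/100
  3933/10 * 95/100 = 74727/200
Final value = 74727/200

74727/200


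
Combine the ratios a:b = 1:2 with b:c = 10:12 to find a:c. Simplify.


Given a:b = 1:2 and b:c = 10:12
Make b consistent. Multiply first ratio by 10: a:b = 10:20
Multiply second ratio by 2: b:c = 20:24
Now b = 20 in both, so a:b:c = 10:20:24
Therefore a:c = 10:24
Simplify by GCD: a:c = 5:12

5:12


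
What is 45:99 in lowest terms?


Find GCD(45, 99)
GCD = 9
Divide both by 9: 45/9 = 5, 99/9 = 11
Simplified ratio = 5:11

5:11


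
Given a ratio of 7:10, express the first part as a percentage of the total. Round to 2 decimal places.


Total parts = 7 + 10 = 17
First part fraction = 7/17
Percentage = (7/17) * 100
= 0.411765 * 100
= 41.18%

41.18


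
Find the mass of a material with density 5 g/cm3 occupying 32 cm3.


Using mass = density * volume
Density = 5 g/cm3
Volume = 32 cm3
Mass = 5 * 32
= 160 g

160


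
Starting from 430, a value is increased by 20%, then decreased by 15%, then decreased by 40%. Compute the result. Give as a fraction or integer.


Start: 430
Step 1: increase by 20% => multiply by 120/100
  430 * 120/100 = 516
Step 2: decrease by 15% => multiply by 85/100
  516 * 85/100 = 2193/5
Step 3: decrease by 40% => multiply by 60/100
  2193/5 * 60/100 = 6579/25
Final value = 6579/25

6579/25


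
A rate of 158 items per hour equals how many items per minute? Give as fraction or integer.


Converting from per hour to per minute
Rate = 158 items per hour
Divide by 60: 158/60
= 79/30 items per minute

79/30


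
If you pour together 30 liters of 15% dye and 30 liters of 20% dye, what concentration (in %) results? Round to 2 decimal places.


Solute in mixture 1 = 15% of 30 L = 30*15/100 = 9/2 L
Solute in mixture 2 = 20% of 30 L = 30*20/100 = 6 L
Total solute = 9/2 + 6 = 21/2 L
Total volume = 30 + 30 = 60 L
Final concentration = 21/2/60 * 100 = 17.50%

17.50


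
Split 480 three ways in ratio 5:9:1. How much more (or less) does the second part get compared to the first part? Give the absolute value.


Total parts = 5 + 9 + 1 = 15
Value per part = 480 / 15 = 32
Shares: 5*32=160, 9*32=288, 1*32=32
Second share = 288, first share = 160
Difference = |288 - 160| = 128

128


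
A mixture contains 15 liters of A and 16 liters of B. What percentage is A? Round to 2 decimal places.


Volume of A = 15 L
Volume of B = 16 L
Total volume = 15 + 16 = 31 L
Percentage of A = (15/31) * 100
= 48.39%

48.39


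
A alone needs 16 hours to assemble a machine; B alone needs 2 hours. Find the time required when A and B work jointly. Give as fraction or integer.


Rate of A = 1/16 job per hour
Rate of B = 1/2 job per hour
Combined rate = 1/16 + 1/2
Find common denominator: (2 + 16)/(16*2) = 18/32
Combined rate = 9/16 job per hour
Time together = 1 / (9/16) = 16/9 hours

16/9


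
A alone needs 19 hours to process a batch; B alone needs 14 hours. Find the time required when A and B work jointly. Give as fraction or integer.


Rate of A = 1/19 job per hour
Rate of B = 1/14 job per hour
Combined rate = 1/19 + 1/14
Find common denominator: (14 + 19)/(19*14) = 33/266
Combined rate = 33/266 job per hour
Time together = 1 / (33/266) = 266/33 hours

266/33


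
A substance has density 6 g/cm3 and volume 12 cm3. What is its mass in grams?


Using mass = density * volume
Density = 6 g/cm3
Volume = 12 cm3
Mass = 6 * 12
= 72 g

72


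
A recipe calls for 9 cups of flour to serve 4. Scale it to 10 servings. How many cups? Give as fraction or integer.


Original: 9 cups for 4 servings
Target servings = 10
Scaling factor = 10/4
New amount = 9 * 10/4
= 90/4
= 45/2 cups

45/2


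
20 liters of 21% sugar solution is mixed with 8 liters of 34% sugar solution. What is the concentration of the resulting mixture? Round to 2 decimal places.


Solute in mixture 1 = 21% of 20 L = 20*21/100 = 21/5 L
Solute in mixture 2 = 34% of 8 L = 8*34/100 = 68/25 L
Total solute = 21/5 + 68/25 = 173/25 L
Total volume = 20 + 8 = 28 L
Final concentration = 173/25/28 * 100 = 24.71%

24.71


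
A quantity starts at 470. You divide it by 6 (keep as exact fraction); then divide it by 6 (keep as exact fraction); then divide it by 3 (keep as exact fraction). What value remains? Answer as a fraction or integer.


Start with 470.
Step 1: Divide by 6: 470 / 6 = 235/3
Step 2: Divide by 6: 235/3 / 6 = 235/18
Step 3: Divide by 3: 235/18 / 3 = 235/54
Final result = 235/54

235/54


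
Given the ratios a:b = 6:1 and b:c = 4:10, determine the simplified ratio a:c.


Given a:b = 6:1 and b:c = 4:10
Make b consistent. Multiply first ratio by 4: a:b = 24:4
Multiply second ratio by 1: b:c = 4:10
Now b = 4 in both, so a:b:c = 24:4:10
Therefore a:c = 24:10
Simplify by GCD: a:c = 12:5

12:5


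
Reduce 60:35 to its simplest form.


Find GCD(60, 35)
GCD = 5
Divide both by 5: 60/5 = 12, 35/5 = 7
Simplified ratio = 12:7

12:7


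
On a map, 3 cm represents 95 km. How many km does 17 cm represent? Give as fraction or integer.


Map scale: 3 cm = 95 km
Measured distance on map = 17 cm
Set up proportion: 17 * 95 / 3
= 1615 / 3
= 1615/3 km

1615/3


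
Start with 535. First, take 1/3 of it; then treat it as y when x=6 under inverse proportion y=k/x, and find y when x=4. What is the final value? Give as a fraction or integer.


Start with 535.
Step 1: Take 1/3: 535 * 1/3 = 535/3
Step 2: Inverse prop: k = (535/3)*6; new y = k/4 = 535/3*6/4 = 535/2
Final result = 535/2

535/2


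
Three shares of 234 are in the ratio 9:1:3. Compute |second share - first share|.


Total parts = 9 + 1 + 3 = 13
Value per part = 234 / 13 = 18
Shares: 9*18=162, 1*18=18, 3*18=54
Second share = 18, first share = 162
Difference = |18 - 162| = 144

144


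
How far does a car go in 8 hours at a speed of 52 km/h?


Using distance = speed * time
Speed = 52 km/h
Time = 8 hours
Distance = 52 * 8
= 416 km

416


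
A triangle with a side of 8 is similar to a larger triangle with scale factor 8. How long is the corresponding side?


Similar triangles have proportional sides
Scale factor = 8
Smaller side = 8
Corresponding larger side = 8 * 8
= 64

64


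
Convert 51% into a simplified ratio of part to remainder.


Part = 51%, Remainder = 49%
Ratio = 51:49
GCD(51, 49) = 1
Simplify: 51:49 = 51:49

51:49


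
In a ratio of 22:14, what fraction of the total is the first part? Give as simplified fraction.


Total parts = 22 + 14 = 36
First part fraction = 22/36
Simplify: 22/36 = 11/18

11/18


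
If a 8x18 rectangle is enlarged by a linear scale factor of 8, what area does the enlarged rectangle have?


Original dimensions: 8 x 18
Enlargement factor = 8
New width = 8 * 8 = 64
New height = 18 * 8 = 144
New area = 64 * 144 = 9216

9216


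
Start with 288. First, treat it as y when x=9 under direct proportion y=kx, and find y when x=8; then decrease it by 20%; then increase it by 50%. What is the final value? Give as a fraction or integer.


Start with 288.
Step 1: Direct prop: k = (288)/9; new y = k*8 = 288*8/9 = 256
Step 2: Decrease by 20%: 256 * 80/100 = 1024/5
Step 3: Increase by 50%: 1024/5 * 150/100 = 1536/5
Final result = 1536/5

1536/5


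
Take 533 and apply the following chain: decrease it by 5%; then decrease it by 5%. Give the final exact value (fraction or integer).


Start with 533.
Step 1: Decrease by 5%: 533 * 95/100 = 10127/20
Step 2: Decrease by 5%: 10127/20 * 95/100 = 192413/400
Final result = 192413/400

192413/400


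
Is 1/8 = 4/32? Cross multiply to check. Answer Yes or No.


Cross multiply to check 1/8 = 4/32
Left cross product: 1 * 32 = 32
Right cross product: 8 * 4 = 32
32 = 32
Equal, so proportions match => Yes

Yes


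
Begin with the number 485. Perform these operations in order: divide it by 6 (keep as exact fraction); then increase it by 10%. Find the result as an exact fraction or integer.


Start with 485.
Step 1: Divide by 6: 485 / 6 = 485/6
Step 2: Increase by 10%: 485/6 * 110/100 = 1067/12
Final result = 1067/12

1067/12


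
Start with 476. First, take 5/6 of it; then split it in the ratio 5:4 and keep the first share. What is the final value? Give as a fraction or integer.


Start with 476.
Step 1: Take 5/6: 476 * 5/6 = 1190/3
Step 2: Split 5:4, first share = 1190/3 * 5/9 = 5950/27
Final result = 5950/27

5950/27


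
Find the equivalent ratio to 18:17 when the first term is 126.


Original ratio: 18:17
First term target: 126
Scale factor = 126 / 18 = 7
Multiply second term: 17 * 7 = 119
Equivalent ratio = 126:119

126:119


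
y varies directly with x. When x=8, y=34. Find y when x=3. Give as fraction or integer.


Direct proportion: y = kx
Find k: k = 34/8 = 17/4
Compute y at x=3: y = 17/4 * 3
y = 51/4

51/4


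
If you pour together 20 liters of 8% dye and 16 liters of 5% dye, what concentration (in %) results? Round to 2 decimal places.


Solute in mixture 1 = 8% of 20 L = 20*8/100 = 8/5 L
Solute in mixture 2 = 5% of 16 L = 16*5/100 = 4/5 L
Total solute = 8/5 + 4/5 = 12/5 L
Total volume = 20 + 16 = 36 L
Final concentration = 12/5/36 * 100 = 6.67%

6.67


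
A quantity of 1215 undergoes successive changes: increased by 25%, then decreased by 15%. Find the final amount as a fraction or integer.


Start: 1215
Step 1: increase by 25% => multiply by 125/100
  1215 * 125/100 = 6075/4
Step 2: decrease by 15% => multiply by 85/100
  6075/4 * 85/100 = 20655/16
Final value = 20655/16

20655/16


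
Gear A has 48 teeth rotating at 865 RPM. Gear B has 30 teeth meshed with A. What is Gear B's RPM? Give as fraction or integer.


Gear ratio: teeth_A * RPM_A = teeth_B * RPM_B
48 * 865 = 30 * RPM_B
41520 = 30 * RPM_B
RPM_B = 41520 / 30
RPM_B = 1384

1384


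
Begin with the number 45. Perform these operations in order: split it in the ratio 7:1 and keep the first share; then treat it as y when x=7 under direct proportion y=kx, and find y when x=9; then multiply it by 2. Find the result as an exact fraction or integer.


Start with 45.
Step 1: Split 7:1, first share = 45 * 7/8 = 315/8
Step 2: Direct prop: k = (315/8)/7; new y = k*9 = 315/8*9/7 = 405/8
Step 3: Multiply by 2: 405/8 * 2 = 405/4
Final result = 405/4

405/4


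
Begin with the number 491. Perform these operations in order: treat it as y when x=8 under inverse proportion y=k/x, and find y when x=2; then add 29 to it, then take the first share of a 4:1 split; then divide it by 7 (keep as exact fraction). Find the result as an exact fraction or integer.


Start with 491.
Step 1: Inverse prop: k = (491)*8; new y = k/2 = 491*8/2 = 1964
Step 2: Add 29: 1964+29=1993; split 4:1 first = 1993*4/5 = 7972/5
Step 3: Divide by 7: 7972/5 / 7 = 7972/35
Final result = 7972/35

7972/35
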